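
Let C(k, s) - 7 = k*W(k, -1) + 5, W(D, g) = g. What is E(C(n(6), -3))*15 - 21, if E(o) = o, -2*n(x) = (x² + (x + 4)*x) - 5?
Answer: 1683/2 ≈ 841.50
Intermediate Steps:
n(x) = 5/2 - x²/2 - x*(4 + x)/2 (n(x) = -((x² + (x + 4)*x) - 5)/2 = -((x² + (4 + x)*x) - 5)/2 = -((x² + x*(4 + x)) - 5)/2 = -(-5 + x² + x*(4 + x))/2 = 5/2 - x²/2 - x*(4 + x)/2)
C(k, s) = 12 - k (C(k, s) = 7 + (k*(-1) + 5) = 7 + (-k + 5) = 7 + (5 - k) = 12 - k)
E(C(n(6), -3))*15 - 21 = (12 - (5/2 - 1*6² - 2*6))*15 - 21 = (12 - (5/2 - 1*36 - 12))*15 - 21 = (12 - (5/2 - 36 - 12))*15 - 21 = (12 - 1*(-91/2))*15 - 21 = (12 + 91/2)*15 - 21 = (115/2)*15 - 21 = 1725/2 - 21 = 1683/2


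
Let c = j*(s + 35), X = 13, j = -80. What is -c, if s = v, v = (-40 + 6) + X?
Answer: 1120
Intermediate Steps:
v = -21 (v = (-40 + 6) + 13 = -34 + 13 = -21)
s = -21
c = -1120 (c = -80*(-21 + 35) = -80*14 = -1120)
-c = -1*(-1120) = 1120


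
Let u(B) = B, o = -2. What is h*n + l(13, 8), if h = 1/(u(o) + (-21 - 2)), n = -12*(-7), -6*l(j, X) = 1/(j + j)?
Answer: -13129/3900 ≈ -3.3664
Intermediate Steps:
l(j, X) = -1/(12*j) (l(j, X) = -1/(6*(j + j)) = -1/(2*j)/6 = -1/(12*j))
n = 84
h = -1/25 (h = 1/(-2 + (-21 - 2)) = 1/(-2 - 23) = 1/(-25) = -1/25 ≈ -0.040000)
h*n + l(13, 8) = -1/25*84 - 1/12/13 = -84/25 - 1/12*1/13 = -84/25 - 1/156 = -13129/3900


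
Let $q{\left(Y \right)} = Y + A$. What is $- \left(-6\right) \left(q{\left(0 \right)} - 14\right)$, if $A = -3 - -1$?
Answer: $-96$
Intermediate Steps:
$A = -2$ ($A = -3 + 1 = -2$)
$q{\left(Y \right)} = -2 + Y$ ($q{\left(Y \right)} = Y - 2 = -2 + Y$)
$- \left(-6\right) \left(q{\left(0 \right)} - 14\right) = - \left(-6\right) \left(\left(-2 + 0\right) - 14\right) = - \left(-6\right) \left(-2 - 14\right) = - \left(-6\right) \left(-16\right) = \left(-1\right) 96 = -96$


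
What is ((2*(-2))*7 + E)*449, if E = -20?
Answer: -21552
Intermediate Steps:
((2*(-2))*7 + E)*449 = ((2*(-2))*7 - 20)*449 = (-4*7 - 20)*449 = (-28 - 20)*449 = -48*449 = -21552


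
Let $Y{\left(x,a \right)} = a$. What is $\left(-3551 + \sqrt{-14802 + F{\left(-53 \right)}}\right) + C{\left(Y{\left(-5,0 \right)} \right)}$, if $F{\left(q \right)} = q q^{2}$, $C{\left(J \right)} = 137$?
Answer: $-3414 + i \sqrt{163679} \approx -3414.0 + 404.57 i$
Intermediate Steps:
$F{\left(q \right)} = q^{3}$
$\left(-3551 + \sqrt{-14802 + F{\left(-53 \right)}}\right) + C{\left(Y{\left(-5,0 \right)} \right)} = \left(-3551 + \sqrt{-14802 + \left(-53\right)^{3}}\right) + 137 = \left(-3551 + \sqrt{-14802 - 148877}\right) + 137 = \left(-3551 + \sqrt{-163679}\right) + 137 = \left(-3551 + i \sqrt{163679}\right) + 137 = -3414 + i \sqrt{163679}$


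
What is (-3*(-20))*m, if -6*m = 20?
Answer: -200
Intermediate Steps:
m = -10/3 (m = -⅙*20 = -10/3 ≈ -3.3333)
(-3*(-20))*m = -3*(-20)*(-10/3) = 60*(-10/3) = -200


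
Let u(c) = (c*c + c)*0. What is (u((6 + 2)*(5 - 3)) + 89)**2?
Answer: 7921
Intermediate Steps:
u(c) = 0 (u(c) = (c**2 + c)*0 = (c + c**2)*0 = 0)
(u((6 + 2)*(5 - 3)) + 89)**2 = (0 + 89)**2 = 89**2 = 7921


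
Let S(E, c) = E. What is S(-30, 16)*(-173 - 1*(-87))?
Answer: 2580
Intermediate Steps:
S(-30, 16)*(-173 - 1*(-87)) = -30*(-173 - 1*(-87)) = -30*(-173 + 87) = -30*(-86) = 2580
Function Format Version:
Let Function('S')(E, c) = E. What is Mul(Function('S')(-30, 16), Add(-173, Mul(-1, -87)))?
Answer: 2580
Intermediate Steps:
Mul(Function('S')(-30, 16), Add(-173, Mul(-1, -87))) = Mul(-30, Add(-173, Mul(-1, -87))) = Mul(-30, Add(-173, 87)) = Mul(-30, -86) = 2580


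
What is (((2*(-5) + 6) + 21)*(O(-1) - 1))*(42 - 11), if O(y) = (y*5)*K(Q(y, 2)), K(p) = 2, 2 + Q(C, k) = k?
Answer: -5797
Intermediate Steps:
Q(C, k) = -2 + k
O(y) = 10*y (O(y) = (y*5)*2 = (5*y)*2 = 10*y)
(((2*(-5) + 6) + 21)*(O(-1) - 1))*(42 - 11) = (((2*(-5) + 6) + 21)*(10*(-1) - 1))*(42 - 11) = (((-10 + 6) + 21)*(-10 - 1))*31 = ((-4 + 21)*(-11))*31 = (17*(-11))*31 = -187*31 = -5797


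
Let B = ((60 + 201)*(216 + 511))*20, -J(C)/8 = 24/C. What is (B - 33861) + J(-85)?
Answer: 319691907/85 ≈ 3.7611e+6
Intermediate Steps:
J(C) = -192/C
B = 3794940 (B = (261*727)*20 = 189747*20 = 3794940)
(B - 33861) + J(-85) = (3794940 - 33861) - 192/(-85) = 3761079 - 192*(-1/85) = 3761079 + 192/85 = 319691907/85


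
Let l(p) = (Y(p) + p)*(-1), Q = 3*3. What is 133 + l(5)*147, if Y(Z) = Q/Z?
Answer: -4333/5 ≈ -866.60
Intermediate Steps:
Q = 9
Y(Z) = 9/Z
l(p) = -p - 9/p (l(p) = (9/p + p)*(-1) = (p + 9/p)*(-1) = -p - 9/p)
133 + l(5)*147 = 133 + (-1*5 - 9/5)*147 = 133 + (-5 - 9*⅕)*147 = 133 + (-5 - 9/5)*147 = 133 - 34/5*147 = 133 - 4998/5 = -4333/5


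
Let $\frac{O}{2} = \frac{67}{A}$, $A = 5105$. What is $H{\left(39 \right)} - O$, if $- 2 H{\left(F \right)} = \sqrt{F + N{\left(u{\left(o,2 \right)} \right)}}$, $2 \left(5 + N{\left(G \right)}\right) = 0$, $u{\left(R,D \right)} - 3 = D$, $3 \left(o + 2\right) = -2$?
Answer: $- \frac{134}{5105} - \frac{\sqrt{34}}{2} \approx -2.9417$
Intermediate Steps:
$o = - \frac{8}{3}$ ($o = -2 + \frac{1}{3} \left(-2\right) = -2 - \frac{2}{3} = - \frac{8}{3} \approx -2.6667$)
$u{\left(R,D \right)} = 3 + D$
$N{\left(G \right)} = -5$ ($N{\left(G \right)} = -5 + \frac{1}{2} \cdot 0 = -5 + 0 = -5$)
$H{\left(F \right)} = - \frac{\sqrt{-5 + F}}{2}$ ($H{\left(F \right)} = - \frac{\sqrt{F - 5}}{2} = - \frac{\sqrt{-5 + F}}{2}$)
$O = \frac{134}{5105}$ ($O = 2 \cdot \frac{67}{5105} = \frac{134}{5105} \approx 0.026249$)
$H{\left(39 \right)} - O = - \frac{\sqrt{-5 + 39}}{2} - \frac{134}{5105} = - \frac{\sqrt{34}}{2} - \frac{134}{5105} = - \frac{134}{5105} - \frac{\sqrt{34}}{2}$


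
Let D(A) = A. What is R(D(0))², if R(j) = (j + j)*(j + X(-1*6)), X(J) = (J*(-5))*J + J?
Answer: 0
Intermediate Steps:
X(J) = J - 5*J² (X(J) = (-5*J)*J + J = -5*J² + J = J - 5*J²)
R(j) = 2*j*(-186 + j) (R(j) = (j + j)*(j + (-1*6)*(1 - (-5)*6)) = (2*j)*(j - 6*(1 - 5*(-6))) = (2*j)*(j - 6*(1 + 30)) = (2*j)*(j - 6*31) = (2*j)*(j - 186) = (2*j)*(-186 + j) = 2*j*(-186 + j))
R(D(0))² = (2*0*(-186 + 0))² = (2*0*(-186))² = 0² = 0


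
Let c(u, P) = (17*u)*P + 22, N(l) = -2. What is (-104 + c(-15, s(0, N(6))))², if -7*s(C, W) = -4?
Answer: 2540836/49 ≈ 51854.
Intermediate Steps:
s(C, W) = 4/7 (s(C, W) = -⅐*(-4) = 4/7)
c(u, P) = 22 + 17*P*u (c(u, P) = 17*P*u + 22 = 22 + 17*P*u)
(-104 + c(-15, s(0, N(6))))² = (-104 + (22 + 17*(4/7)*(-15)))² = (-104 + (22 - 1020/7))² = (-104 - 866/7)² = (-1594/7)² = 2540836/49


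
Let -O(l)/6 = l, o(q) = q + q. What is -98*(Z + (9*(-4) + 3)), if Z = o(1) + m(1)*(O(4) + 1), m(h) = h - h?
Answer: 3038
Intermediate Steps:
m(h) = 0
o(q) = 2*q
O(l) = -6*l
Z = 2 (Z = 2*1 + 0*(-6*4 + 1) = 2 + 0*(-24 + 1) = 2 + 0*(-23) = 2 + 0 = 2)
-98*(Z + (9*(-4) + 3)) = -98*(2 + (9*(-4) + 3)) = -98*(2 + (-36 + 3)) = -98*(2 - 33) = -98*(-31) = 3038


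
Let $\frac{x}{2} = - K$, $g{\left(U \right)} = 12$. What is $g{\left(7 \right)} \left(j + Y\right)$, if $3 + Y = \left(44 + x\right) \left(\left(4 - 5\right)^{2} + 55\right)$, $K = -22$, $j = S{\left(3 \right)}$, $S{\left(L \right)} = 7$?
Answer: $59184$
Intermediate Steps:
$j = 7$
$x = 44$ ($x = 2 \left(\left(-1\right) \left(-22\right)\right) = 2 \cdot 22 = 44$)
$Y = 4925$ ($Y = -3 + \left(44 + 44\right) \left(\left(4 - 5\right)^{2} + 55\right) = -3 + 88 \left(\left(-1\right)^{2} + 55\right) = -3 + 88 \left(1 + 55\right) = -3 + 88 \cdot 56 = -3 + 4928 = 4925$)
$g{\left(7 \right)} \left(j + Y\right) = 12 \left(7 + 4925\right) = 12 \cdot 4932 = 59184$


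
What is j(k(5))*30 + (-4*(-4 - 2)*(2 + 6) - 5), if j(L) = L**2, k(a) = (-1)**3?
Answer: 217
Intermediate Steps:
k(a) = -1
j(k(5))*30 + (-4*(-4 - 2)*(2 + 6) - 5) = (-1)**2*30 + (-4*(-4 - 2)*(2 + 6) - 5) = 1*30 + (-(-24)*8 - 5) = 30 + (-4*(-48) - 5) = 30 + (192 - 5) = 30 + 187 = 217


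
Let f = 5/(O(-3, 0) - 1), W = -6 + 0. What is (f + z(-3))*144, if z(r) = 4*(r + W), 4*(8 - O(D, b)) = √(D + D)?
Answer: -401472/79 + 288*I*√6/79 ≈ -5081.9 + 8.9298*I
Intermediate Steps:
W = -6
O(D, b) = 8 - √2*√D/4 (O(D, b) = 8 - √(D + D)/4 = 8 - √2*√D/4)
f = 5/(7 - I*√6/4) (f = 5/((8 - √2*√(-3)/4) - 1) = 5/((8 - √2*I*√3/4) - 1) = 5/((8 - I*√6/4) - 1) = 5/(7 - I*√6/4) ≈ 0.70886 + 0.062012*I)
z(r) = -24 + 4*r (z(r) = 4*(r - 6) = 4*(-6 + r) = -24 + 4*r)
(f + z(-3))*144 = ((56/79 + 2*I*√6/79) + (-24 + 4*(-3)))*144 = ((56/79 + 2*I*√6/79) + (-24 - 12))*144 = ((56/79 + 2*I*√6/79) - 36)*144 = (-2788/79 + 2*I*√6/79)*144 = -401472/79 + 288*I*√6/79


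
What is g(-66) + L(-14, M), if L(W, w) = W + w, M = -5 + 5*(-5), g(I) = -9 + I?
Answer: -119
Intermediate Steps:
M = -30 (M = -5 - 25 = -30)
g(-66) + L(-14, M) = (-9 - 66) + (-14 - 30) = -75 - 44 = -119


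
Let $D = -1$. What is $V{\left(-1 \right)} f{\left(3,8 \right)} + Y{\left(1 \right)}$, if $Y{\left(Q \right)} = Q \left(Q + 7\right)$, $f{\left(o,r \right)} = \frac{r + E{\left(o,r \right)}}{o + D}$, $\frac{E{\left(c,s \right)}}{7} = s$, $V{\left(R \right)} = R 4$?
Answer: $-120$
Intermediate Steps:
$V{\left(R \right)} = 4 R$
$E{\left(c,s \right)} = 7 s$
$f{\left(o,r \right)} = \frac{8 r}{-1 + o}$ ($f{\left(o,r \right)} = \frac{r + 7 r}{o - 1} = \frac{8 r}{-1 + o}$)
$Y{\left(Q \right)} = Q \left(7 + Q\right)$
$V{\left(-1 \right)} f{\left(3,8 \right)} + Y{\left(1 \right)} = 4 \left(-1\right) 8 \cdot 8 \frac{1}{-1 + 3} + 1 \left(7 + 1\right) = - 4 \cdot 8 \cdot 8 \cdot \frac{1}{2} + 1 \cdot 8 = - 4 \cdot 8 \cdot 8 \cdot \frac{1}{2} + 8 = \left(-4\right) 32 + 8 = -128 + 8 = -120$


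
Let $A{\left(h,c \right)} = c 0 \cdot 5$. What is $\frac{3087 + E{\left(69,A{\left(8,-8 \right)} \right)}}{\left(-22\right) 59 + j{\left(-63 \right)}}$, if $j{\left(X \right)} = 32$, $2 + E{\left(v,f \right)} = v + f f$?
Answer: $- \frac{1577}{633} \approx -2.4913$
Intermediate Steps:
$A{\left(h,c \right)} = 0$ ($A{\left(h,c \right)} = 0 \cdot 5 = 0$)
$E{\left(v,f \right)} = -2 + v + f^{2}$ ($E{\left(v,f \right)} = -2 + \left(v + f f\right) = -2 + \left(v + f^{2}\right) = -2 + v + f^{2}$)
$\frac{3087 + E{\left(69,A{\left(8,-8 \right)} \right)}}{\left(-22\right) 59 + j{\left(-63 \right)}} = \frac{3087 + \left(-2 + 69 + 0^{2}\right)}{\left(-22\right) 59 + 32} = \frac{3087 + \left(-2 + 69 + 0\right)}{-1298 + 32} = \frac{3087 + 67}{-1266} = 3154 \left(- \frac{1}{1266}\right) = - \frac{1577}{633}$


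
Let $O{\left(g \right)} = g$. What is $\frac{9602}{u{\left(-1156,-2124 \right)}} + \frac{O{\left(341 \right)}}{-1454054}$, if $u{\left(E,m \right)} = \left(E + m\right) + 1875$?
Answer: $- \frac{13962305613}{2042945870} \approx -6.8344$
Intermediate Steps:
$u{\left(E,m \right)} = 1875 + E + m$
$\frac{9602}{u{\left(-1156,-2124 \right)}} + \frac{O{\left(341 \right)}}{-1454054} = \frac{9602}{1875 - 1156 - 2124} + \frac{341}{-1454054} = \frac{9602}{-1405} + 341 \left(- \frac{1}{1454054}\right) = 9602 \left(- \frac{1}{1405}\right) - \frac{341}{1454054} = - \frac{9602}{1405} - \frac{341}{1454054} = - \frac{13962305613}{2042945870}$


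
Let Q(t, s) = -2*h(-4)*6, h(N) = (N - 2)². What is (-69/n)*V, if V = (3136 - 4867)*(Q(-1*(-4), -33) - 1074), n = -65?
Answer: 179875134/65 ≈ 2.7673e+6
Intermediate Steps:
h(N) = (-2 + N)²
Q(t, s) = -432 (Q(t, s) = -2*(-2 - 4)²*6 = -2*(-6)²*6 = -2*36*6 = -72*6 = -432)
V = 2606886 (V = (3136 - 4867)*(-432 - 1074) = -1731*(-1506) = 2606886)
(-69/n)*V = -69/(-65)*2606886 = -69*(-1/65)*2606886 = (69/65)*2606886 = 179875134/65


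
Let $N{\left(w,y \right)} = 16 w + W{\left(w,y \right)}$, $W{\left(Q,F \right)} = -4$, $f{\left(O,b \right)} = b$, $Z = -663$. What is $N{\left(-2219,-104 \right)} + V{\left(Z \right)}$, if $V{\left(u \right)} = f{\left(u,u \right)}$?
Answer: $-36171$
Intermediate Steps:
$N{\left(w,y \right)} = -4 + 16 w$ ($N{\left(w,y \right)} = 16 w - 4 = -4 + 16 w$)
$V{\left(u \right)} = u$
$N{\left(-2219,-104 \right)} + V{\left(Z \right)} = \left(-4 + 16 \left(-2219\right)\right) - 663 = \left(-4 - 35504\right) - 663 = -35508 - 663 = -36171$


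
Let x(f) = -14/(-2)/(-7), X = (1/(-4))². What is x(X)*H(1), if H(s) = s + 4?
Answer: -5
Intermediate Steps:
H(s) = 4 + s
X = 1/16 (X = (1*(-¼))² = (-¼)² = 1/16 ≈ 0.062500)
x(f) = -1 (x(f) = -14*(-½)*(-⅐) = 7*(-⅐) = -1)
x(X)*H(1) = -(4 + 1) = -1*5 = -5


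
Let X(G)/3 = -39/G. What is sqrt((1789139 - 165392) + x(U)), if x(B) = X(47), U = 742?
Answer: 2*sqrt(896712906)/47 ≈ 1274.3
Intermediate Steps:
X(G) = -117/G (X(G) = 3*(-39/G) = -117/G)
x(B) = -117/47
sqrt((1789139 - 165392) + x(U)) = sqrt((1789139 - 165392) - 117/47) = sqrt(1623747 - 117/47) = sqrt(76315992/47) = 2*sqrt(896712906)/47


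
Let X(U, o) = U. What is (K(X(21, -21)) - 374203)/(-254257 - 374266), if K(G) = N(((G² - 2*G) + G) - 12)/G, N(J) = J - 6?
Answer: 2619287/4399661 ≈ 0.59534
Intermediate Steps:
N(J) = -6 + J
K(G) = (-18 + G² - G)/G (K(G) = (-6 + (((G² - 2*G) + G) - 12))/G = (-6 + ((G² - G) - 12))/G = (-6 + (-12 + G² - G))/G = (-18 + G² - G)/G)
(K(X(21, -21)) - 374203)/(-254257 - 374266) = ((-1 + 21 - 18/21) - 374203)/(-254257 - 374266) = ((-1 + 21 - 18*1/21) - 374203)/(-628523) = ((-1 + 21 - 6/7) - 374203)*(-1/628523) = (134/7 - 374203)*(-1/628523) = -2619287/7*(-1/628523) = 2619287/4399661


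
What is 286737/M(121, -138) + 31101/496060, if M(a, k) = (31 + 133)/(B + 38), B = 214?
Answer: 8961042917001/20338460 ≈ 4.4060e+5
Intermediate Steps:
M(a, k) = 41/63 (M(a, k) = (31 + 133)/(214 + 38) = 164/252 = 164*(1/252) = 41/63)
286737/M(121, -138) + 31101/496060 = 286737/(41/63) + 31101/496060 = 286737*(63/41) + 31101*(1/496060) = 18064431/41 + 31101/496060 = 8961042917001/20338460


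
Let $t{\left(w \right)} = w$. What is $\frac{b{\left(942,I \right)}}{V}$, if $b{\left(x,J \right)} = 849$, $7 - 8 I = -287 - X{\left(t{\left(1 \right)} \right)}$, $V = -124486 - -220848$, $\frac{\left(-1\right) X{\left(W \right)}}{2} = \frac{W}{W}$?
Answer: $\frac{849}{96362} \approx 0.0088105$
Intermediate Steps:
$X{\left(W \right)} = -2$ ($X{\left(W \right)} = - 2 \frac{W}{W} = \left(-2\right) 1 = -2$)
$V = 96362$ ($V = -124486 + 220848 = 96362$)
$I = \frac{73}{2}$ ($I = \frac{7}{8} - \frac{-287 - -2}{8} = \frac{7}{8} - \frac{-287 + 2}{8} = \frac{7}{8} - - \frac{285}{8} = \frac{7}{8} + \frac{285}{8} = \frac{73}{2} \approx 36.5$)
$\frac{b{\left(942,I \right)}}{V} = \frac{849}{96362}$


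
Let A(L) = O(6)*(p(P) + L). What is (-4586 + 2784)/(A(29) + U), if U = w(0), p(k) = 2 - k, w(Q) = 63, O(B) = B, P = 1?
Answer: -1802/243 ≈ -7.4156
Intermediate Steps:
U = 63
A(L) = 6 + 6*L (A(L) = 6*((2 - 1*1) + L) = 6*((2 - 1) + L) = 6*(1 + L) = 6 + 6*L)
(-4586 + 2784)/(A(29) + U) = (-4586 + 2784)/((6 + 6*29) + 63) = -1802/((6 + 174) + 63) = -1802/(180 + 63) = -1802/243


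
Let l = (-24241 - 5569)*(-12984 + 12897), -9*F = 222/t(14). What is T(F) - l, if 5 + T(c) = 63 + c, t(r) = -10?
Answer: -38901143/15 ≈ -2.5934e+6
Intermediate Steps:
F = 37/15 (F = -74/(3*(-10)) = -74*(-1)/(3*10) = -⅑*(-111/5) = 37/15 ≈ 2.4667)
T(c) = 58 + c (T(c) = -5 + (63 + c) = 58 + c)
l = 2593470 (l = -29810*(-87) = 2593470)
T(F) - l = (58 + 37/15) - 1*2593470 = 907/15 - 2593470 = -38901143/15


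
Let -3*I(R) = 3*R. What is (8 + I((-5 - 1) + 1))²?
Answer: 169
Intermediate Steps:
I(R) = -R
(8 + I((-5 - 1) + 1))² = (8 - ((-5 - 1) + 1))² = (8 - (-6 + 1))² = (8 - 1*(-5))² = (8 + 5)² = 13² = 169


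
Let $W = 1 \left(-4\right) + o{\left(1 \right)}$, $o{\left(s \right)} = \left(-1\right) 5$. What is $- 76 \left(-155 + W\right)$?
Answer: $12464$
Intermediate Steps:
$o{\left(s \right)} = -5$
$W = -9$ ($W = 1 \left(-4\right) - 5 = -4 - 5 = -9$)
$- 76 \left(-155 + W\right) = - 76 \left(-155 - 9\right) = \left(-76\right) \left(-164\right) = 12464$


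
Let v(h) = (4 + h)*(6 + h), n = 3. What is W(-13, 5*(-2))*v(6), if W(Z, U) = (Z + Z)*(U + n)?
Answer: 21840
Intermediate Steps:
W(Z, U) = 2*Z*(3 + U) (W(Z, U) = (Z + Z)*(U + 3) = (2*Z)*(3 + U) = 2*Z*(3 + U))
W(-13, 5*(-2))*v(6) = (2*(-13)*(3 + 5*(-2)))*(24 + 6² + 10*6) = (2*(-13)*(3 - 10))*(24 + 36 + 60) = (2*(-13)*(-7))*120 = 182*120 = 21840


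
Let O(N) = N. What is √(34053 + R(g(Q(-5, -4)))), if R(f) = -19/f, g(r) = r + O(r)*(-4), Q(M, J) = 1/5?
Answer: √306762/3 ≈ 184.62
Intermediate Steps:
Q(M, J) = ⅕
g(r) = -3*r (g(r) = r + r*(-4) = r - 4*r = -3*r)
√(34053 + R(g(Q(-5, -4)))) = √(34053 - 19/((-3*⅕))) = √(34053 - 19/(-⅗)) = √(34053 - 19*(-5/3)) = √(34053 + 95/3) = √(102254/3) = √306762/3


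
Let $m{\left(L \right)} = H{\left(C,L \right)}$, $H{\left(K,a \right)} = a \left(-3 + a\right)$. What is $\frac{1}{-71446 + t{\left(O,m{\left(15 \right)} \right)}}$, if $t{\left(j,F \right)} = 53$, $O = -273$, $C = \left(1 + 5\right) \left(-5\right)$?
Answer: $- \frac{1}{71393} \approx -1.4007 \cdot 10^{-5}$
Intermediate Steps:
$C = -30$ ($C = 6 \left(-5\right) = -30$)
$m{\left(L \right)} = L \left(-3 + L\right)$
$\frac{1}{-71446 + t{\left(O,m{\left(15 \right)} \right)}} = \frac{1}{-71446 + 53} = \frac{1}{-71393} = - \frac{1}{71393}$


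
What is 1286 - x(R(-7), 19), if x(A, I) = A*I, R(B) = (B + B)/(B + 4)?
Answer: 3592/3 ≈ 1197.3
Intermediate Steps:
R(B) = 2*B/(4 + B) (R(B) = (2*B)/(4 + B) = 2*B/(4 + B))
1286 - x(R(-7), 19) = 1286 - 2*(-7)/(4 - 7)*19 = 1286 - 2*(-7)/(-3)*19 = 1286 - 2*(-7)*(-⅓)*19 = 1286 - 14*19/3 = 1286 - 1*266/3 = 1286 - 266/3 = 3592/3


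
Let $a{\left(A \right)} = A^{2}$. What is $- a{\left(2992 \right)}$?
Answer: $-8952064$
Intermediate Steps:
$- a{\left(2992 \right)} = - 2992^{2} = \left(-1\right) 8952064 = -8952064$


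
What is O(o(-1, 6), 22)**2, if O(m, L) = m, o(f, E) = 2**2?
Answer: 16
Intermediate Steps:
o(f, E) = 4
O(o(-1, 6), 22)**2 = 4**2 = 16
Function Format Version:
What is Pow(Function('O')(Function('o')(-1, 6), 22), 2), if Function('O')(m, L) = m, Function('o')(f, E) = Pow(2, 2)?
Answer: 16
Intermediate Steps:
Function('o')(f, E) = 4
Pow(Function('O')(Function('o')(-1, 6), 22), 2) = Pow(4, 2) = 16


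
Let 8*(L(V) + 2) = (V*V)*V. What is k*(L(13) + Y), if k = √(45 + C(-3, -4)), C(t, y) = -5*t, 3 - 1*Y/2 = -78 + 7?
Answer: 3365*√15/4 ≈ 3258.1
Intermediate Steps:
L(V) = -2 + V³/8 (L(V) = -2 + ((V*V)*V)/8 = -2 + (V²*V)/8 = -2 + V³/8)
Y = 148 (Y = 6 - 2*(-78 + 7) = 6 - 2*(-71) = 6 + 142 = 148)
k = 2*√15 (k = √(45 - 5*(-3)) = √(45 + 15) = √60 = 2*√15 ≈ 7.7460)
k*(L(13) + Y) = (2*√15)*((-2 + (⅛)*13³) + 148) = (2*√15)*((-2 + (⅛)*2197) + 148) = (2*√15)*((-2 + 2197/8) + 148) = (2*√15)*(2181/8 + 148) = (2*√15)*(3365/8) = 3365*√15/4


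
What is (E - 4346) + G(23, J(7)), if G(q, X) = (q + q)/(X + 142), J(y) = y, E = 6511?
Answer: 322631/149 ≈ 2165.3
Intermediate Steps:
G(q, X) = 2*q/(142 + X) (G(q, X) = (2*q)/(142 + X) = 2*q/(142 + X))
(E - 4346) + G(23, J(7)) = (6511 - 4346) + 2*23/(142 + 7) = 2165 + 2*23/149 = 2165 + 2*23*(1/149) = 2165 + 46/149 = 322631/149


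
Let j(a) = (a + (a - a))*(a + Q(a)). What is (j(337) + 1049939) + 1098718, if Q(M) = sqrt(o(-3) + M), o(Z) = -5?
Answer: 2262226 + 674*sqrt(83) ≈ 2.2684e+6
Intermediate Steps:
Q(M) = sqrt(-5 + M)
j(a) = a*(a + sqrt(-5 + a)) (j(a) = (a + (a - a))*(a + sqrt(-5 + a)) = (a + 0)*(a + sqrt(-5 + a)) = a*(a + sqrt(-5 + a)))
(j(337) + 1049939) + 1098718 = (337*(337 + sqrt(-5 + 337)) + 1049939) + 1098718 = (337*(337 + sqrt(332)) + 1049939) + 1098718 = (337*(337 + 2*sqrt(83)) + 1049939) + 1098718 = ((113569 + 674*sqrt(83)) + 1049939) + 1098718 = (1163508 + 674*sqrt(83)) + 1098718 = 2262226 + 674*sqrt(83)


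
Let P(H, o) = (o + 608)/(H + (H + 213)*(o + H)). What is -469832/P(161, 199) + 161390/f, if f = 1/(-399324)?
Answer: -52071982413952/807 ≈ -6.4525e+10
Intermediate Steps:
P(H, o) = (608 + o)/(H + (213 + H)*(H + o))
f = -1/399324 ≈ -2.5042e-6
-469832/P(161, 199) + 161390/f = -469832*(161² + 213*199 + 214*161 + 161*199)/(608 + 199) + 161390/(-1/399324) = -469832/(807/(25921 + 42387 + 34454 + 32039)) + 161390*(-399324) = -469832/(807/134801) - 64446900360 = -469832/((1/134801)*807) - 64446900360 = -469832/807/134801 - 64446900360 = -469832*134801/807 - 64446900360 = -63333823432/807 - 64446900360 = -52071982413952/807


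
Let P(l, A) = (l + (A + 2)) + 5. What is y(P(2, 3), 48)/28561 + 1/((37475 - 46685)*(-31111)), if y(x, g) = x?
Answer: 3438416281/8183649305910 ≈ 0.00042016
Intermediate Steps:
P(l, A) = 7 + A + l (P(l, A) = (l + (2 + A)) + 5 = (2 + A + l) + 5 = 7 + A + l)
y(P(2, 3), 48)/28561 + 1/((37475 - 46685)*(-31111)) = (7 + 3 + 2)/28561 + 1/((37475 - 46685)*(-31111)) = 12*(1/28561) - 1/31111/(-9210) = 12/28561 - 1/9210*(-1/31111) = 12/28561 + 1/286532310 = 3438416281/8183649305910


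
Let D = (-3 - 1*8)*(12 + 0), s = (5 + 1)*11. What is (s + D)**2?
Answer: 4356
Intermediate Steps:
s = 66 (s = 6*11 = 66)
D = -132 (D = (-3 - 8)*12 = -11*12 = -132)
(s + D)**2 = (66 - 132)**2 = (-66)**2 = 4356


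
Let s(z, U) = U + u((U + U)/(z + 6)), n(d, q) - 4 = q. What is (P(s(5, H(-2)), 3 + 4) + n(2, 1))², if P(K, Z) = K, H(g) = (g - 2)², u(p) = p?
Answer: 69169/121 ≈ 571.64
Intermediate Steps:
H(g) = (-2 + g)²
n(d, q) = 4 + q
s(z, U) = U + 2*U/(6 + z) (s(z, U) = U + (U + U)/(z + 6) = U + (2*U)/(6 + z) = U + 2*U/(6 + z))
(P(s(5, H(-2)), 3 + 4) + n(2, 1))² = ((-2 - 2)²*(8 + 5)/(6 + 5) + (4 + 1))² = ((-4)²*13/11 + 5)² = (16*(1/11)*13 + 5)² = (208/11 + 5)² = (263/11)² = 69169/121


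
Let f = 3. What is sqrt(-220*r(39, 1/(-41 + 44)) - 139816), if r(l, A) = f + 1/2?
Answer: I*sqrt(140586) ≈ 374.95*I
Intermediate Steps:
r(l, A) = 7/2 (r(l, A) = 3 + 1/2 = 7/2)
sqrt(-220*r(39, 1/(-41 + 44)) - 139816) = sqrt(-220*7/2 - 139816) = sqrt(-770 - 139816) = sqrt(-140586) = I*sqrt(140586)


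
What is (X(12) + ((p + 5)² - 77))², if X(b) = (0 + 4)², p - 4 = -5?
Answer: 2025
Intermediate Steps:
p = -1 (p = 4 - 5 = -1)
X(b) = 16 (X(b) = 4² = 16)
(X(12) + ((p + 5)² - 77))² = (16 + ((-1 + 5)² - 77))² = (16 + (4² - 77))² = (16 + (16 - 77))² = (16 - 61)² = (-45)² = 2025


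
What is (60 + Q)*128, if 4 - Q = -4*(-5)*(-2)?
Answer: 13312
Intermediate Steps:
Q = 44 (Q = 4 - (-4*(-5))*(-2) = 4 - 20*(-2) = 4 - 1*(-40) = 4 + 40 = 44)
(60 + Q)*128 = (60 + 44)*128 = 104*128 = 13312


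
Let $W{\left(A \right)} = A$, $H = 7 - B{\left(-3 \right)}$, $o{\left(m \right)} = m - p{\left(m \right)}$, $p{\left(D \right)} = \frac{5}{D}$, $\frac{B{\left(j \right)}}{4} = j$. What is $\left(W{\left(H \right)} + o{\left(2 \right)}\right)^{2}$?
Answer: $\frac{1369}{4} \approx 342.25$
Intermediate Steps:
$B{\left(j \right)} = 4 j$
$o{\left(m \right)} = m - \frac{5}{m}$
$H = 19$ ($H = 7 - 4 \left(-3\right) = 7 - -12 = 7 + 12 = 19$)
$\left(W{\left(H \right)} + o{\left(2 \right)}\right)^{2} = \left(19 + \left(2 - \frac{5}{2}\right)\right)^{2} = \left(19 - \frac{1}{2}\right)^{2} = \left(\frac{37}{2}\right)^{2} = \frac{1369}{4}$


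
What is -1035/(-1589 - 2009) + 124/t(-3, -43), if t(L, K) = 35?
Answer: 68911/17990 ≈ 3.8305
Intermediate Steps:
-1035/(-1589 - 2009) + 124/t(-3, -43) = -1035/(-1589 - 2009) + 124/35 = -1035/(-3598) + 124*(1/35) = -1035*(-1/3598) + 124/35 = 1035/3598 + 124/35 = 68911/17990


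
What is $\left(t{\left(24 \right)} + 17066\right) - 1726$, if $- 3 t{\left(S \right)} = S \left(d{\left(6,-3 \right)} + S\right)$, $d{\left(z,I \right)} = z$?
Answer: $15100$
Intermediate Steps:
$t{\left(S \right)} = - \frac{S \left(6 + S\right)}{3}$
$\left(t{\left(24 \right)} + 17066\right) - 1726 = \left(\left(- \frac{1}{3}\right) 24 \left(6 + 24\right) + 17066\right) - 1726 = \left(\left(- \frac{1}{3}\right) 24 \cdot 30 + 17066\right) - 1726 = \left(-240 + 17066\right) - 1726 = 16826 - 1726 = 15100$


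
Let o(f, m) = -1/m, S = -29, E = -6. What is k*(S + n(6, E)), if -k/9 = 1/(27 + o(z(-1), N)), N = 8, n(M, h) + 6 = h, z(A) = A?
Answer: 2952/215 ≈ 13.730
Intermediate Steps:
n(M, h) = -6 + h
k = -72/215 (k = -9/(27 - 1/8) = -9/215/8 = -9*8/215 = -72/215 ≈ -0.33488)
k*(S + n(6, E)) = -72*(-29 + (-6 - 6))/215 = -72*(-29 - 12)/215 = -72/215*(-41) = 2952/215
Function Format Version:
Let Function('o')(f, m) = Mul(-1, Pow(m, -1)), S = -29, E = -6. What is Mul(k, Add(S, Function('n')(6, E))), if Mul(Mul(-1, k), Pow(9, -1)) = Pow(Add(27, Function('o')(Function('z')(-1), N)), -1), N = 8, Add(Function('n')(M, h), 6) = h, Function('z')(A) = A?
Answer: Rational(2952, 215) ≈ 13.730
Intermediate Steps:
Function('n')(M, h) = Add(-6, h)
k = Rational(-72, 215) (k = Mul(-9, Pow(Add(27, Mul(-1, Pow(8, -1))), -1)) = Mul(-9, Pow(Add(27, Mul(-1, Rational(1, 8))), -1)) = Mul(-9, Pow(Add(27, Rational(-1, 8)), -1)) = Mul(-9, Pow(Rational(215, 8), -1)) = Mul(-9, Rational(8, 215)) = Rational(-72, 215) ≈ -0.33488)
Mul(k, Add(S, Function('n')(6, E))) = Mul(Rational(-72, 215), Add(-29, Add(-6, -6))) = Mul(Rational(-72, 215), Add(-29, -12)) = Mul(Rational(-72, 215), -41) = Rational(2952, 215)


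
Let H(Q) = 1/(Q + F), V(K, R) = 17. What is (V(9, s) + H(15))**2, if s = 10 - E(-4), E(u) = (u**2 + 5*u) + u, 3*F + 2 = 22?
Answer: 1227664/4225 ≈ 290.57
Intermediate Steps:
F = 20/3 (F = -2/3 + (1/3)*22 = -2/3 + 22/3 = 20/3 ≈ 6.6667)
E(u) = u**2 + 6*u
s = 18 (s = 10 - (-4)*(6 - 4) = 10 - (-4)*2 = 10 - 1*(-8) = 10 + 8 = 18)
H(Q) = 1/(20/3 + Q) (H(Q) = 1/(Q + 20/3) = 1/(20/3 + Q))
(V(9, s) + H(15))**2 = (17 + 3/(20 + 3*15))**2 = (17 + 3/(20 + 45))**2 = (17 + 3/65)**2 = (1108/65)**2 = 1227664/4225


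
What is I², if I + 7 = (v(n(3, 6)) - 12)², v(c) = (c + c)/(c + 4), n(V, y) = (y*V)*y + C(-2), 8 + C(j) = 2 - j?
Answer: 4744592161/531441 ≈ 8927.8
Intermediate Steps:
C(j) = -6 - j (C(j) = -8 + (2 - j) = -6 - j)
n(V, y) = -4 + V*y² (n(V, y) = (y*V)*y + (-6 - 1*(-2)) = (V*y)*y + (-6 + 2) = V*y² - 4 = -4 + V*y²)
v(c) = 2*c/(4 + c) (v(c) = (2*c)/(4 + c) = 2*c/(4 + c))
I = 68881/729 (I = -7 + (2*(-4 + 3*6²)/(4 + (-4 + 3*6²)) - 12)² = -7 + (2*(-4 + 3*36)/(4 + (-4 + 3*36)) - 12)² = -7 + (2*(-4 + 108)/(4 + (-4 + 108)) - 12)² = -7 + (2*104/(4 + 104) - 12)² = -7 + (2*104/108 - 12)² = -7 + (2*104*(1/108) - 12)² = -7 + (52/27 - 12)² = -7 + (-272/27)² = -7 + 73984/729 = 68881/729 ≈ 94.487)
I² = (68881/729)² = 4744592161/531441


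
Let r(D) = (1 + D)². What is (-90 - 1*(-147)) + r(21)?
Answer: 541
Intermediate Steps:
(-90 - 1*(-147)) + r(21) = (-90 - 1*(-147)) + (1 + 21)² = (-90 + 147) + 22² = 57 + 484 = 541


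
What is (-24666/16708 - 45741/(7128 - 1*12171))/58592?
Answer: 106641665/822811791808 ≈ 0.00012961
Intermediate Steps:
(-24666/16708 - 45741/(7128 - 1*12171))/58592 = (-24666*1/16708 - 45741/(7128 - 12171))*(1/58592) = (-12333/8354 - 45741/(-5043))*(1/58592) = (-12333/8354 - 45741*(-1/5043))*(1/58592) = (-12333/8354 + 15247/1681)*(1/58592) = (106641665/14043074)*(1/58592) = 106641665/822811791808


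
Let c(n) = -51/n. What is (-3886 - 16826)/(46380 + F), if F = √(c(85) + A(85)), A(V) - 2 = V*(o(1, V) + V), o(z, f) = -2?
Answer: -2401556400/5377743359 + 10356*√176410/5377743359 ≈ -0.44576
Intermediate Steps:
A(V) = 2 + V*(-2 + V)
F = √176410/5 (F = √(-51/85 + (2 + 85² - 2*85)) = √(-51*1/85 + (2 + 7225 - 170)) = √(-⅗ + 7057) = √(35282/5) = √176410/5 ≈ 84.002)
(-3886 - 16826)/(46380 + F) = (-3886 - 16826)/(46380 + √176410/5) = -20712/(46380 + √176410/5)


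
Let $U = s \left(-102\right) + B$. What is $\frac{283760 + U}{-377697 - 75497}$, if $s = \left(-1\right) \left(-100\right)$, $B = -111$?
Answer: $- \frac{273449}{453194} \approx -0.60338$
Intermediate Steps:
$s = 100$
$U = -10311$ ($U = 100 \left(-102\right) - 111 = -10200 - 111 = -10311$)
$\frac{283760 + U}{-377697 - 75497} = \frac{283760 - 10311}{-377697 - 75497} = \frac{273449}{-453194} = 273449 \left(- \frac{1}{453194}\right) = - \frac{273449}{453194}$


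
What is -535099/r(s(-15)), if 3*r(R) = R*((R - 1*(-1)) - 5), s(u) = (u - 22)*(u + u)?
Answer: -535099/409220 ≈ -1.3076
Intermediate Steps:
s(u) = 2*u*(-22 + u) (s(u) = (-22 + u)*(2*u) = 2*u*(-22 + u))
r(R) = R*(-4 + R)/3 (r(R) = (R*((R - 1*(-1)) - 5))/3 = (R*((R + 1) - 5))/3 = (R*((1 + R) - 5))/3 = (R*(-4 + R))/3 = R*(-4 + R)/3)
-535099/r(s(-15)) = -535099*(-1/(10*(-22 - 15)*(-4 + 2*(-15)*(-22 - 15)))) = -535099*1/(370*(-4 + 2*(-15)*(-37))) = -535099*1/(370*(-4 + 1110)) = -535099/((1/3)*1110*1106) = -535099/409220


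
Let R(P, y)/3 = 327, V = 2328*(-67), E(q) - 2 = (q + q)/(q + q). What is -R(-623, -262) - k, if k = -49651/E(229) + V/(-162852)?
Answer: 633835274/40713 ≈ 15568.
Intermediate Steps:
E(q) = 3 (E(q) = 2 + (q + q)/(q + q) = 2 + (2*q)/((2*q)) = 2 + (2*q)*(1/(2*q)) = 2 + 1 = 3)
V = -155976
R(P, y) = 981 (R(P, y) = 3*327 = 981)
k = -673774727/40713 (k = -49651/3 - 155976/(-162852) = -49651*⅓ - 155976*(-1/162852) = -49651/3 + 12998/13571 = -673774727/40713 ≈ -16549.)
-R(-623, -262) - k = -1*981 - 1*(-673774727/40713) = -981 + 673774727/40713 = 633835274/40713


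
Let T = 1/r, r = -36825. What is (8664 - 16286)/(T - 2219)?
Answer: 140340075/40857338 ≈ 3.4349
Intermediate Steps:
T = -1/36825 (T = 1/(-36825) = -1/36825 ≈ -2.7155e-5)
(8664 - 16286)/(T - 2219) = (8664 - 16286)/(-1/36825 - 2219) = -7622/(-81714676/36825) = -7622*(-36825/81714676) = 140340075/40857338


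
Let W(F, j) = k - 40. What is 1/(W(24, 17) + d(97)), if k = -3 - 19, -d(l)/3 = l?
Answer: -1/353 ≈ -0.0028329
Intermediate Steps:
d(l) = -3*l
k = -22
W(F, j) = -62 (W(F, j) = -22 - 40 = -62)
1/(W(24, 17) + d(97)) = 1/(-62 - 3*97) = 1/(-62 - 291) = 1/(-353) = -1/353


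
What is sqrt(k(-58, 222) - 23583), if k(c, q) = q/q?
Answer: I*sqrt(23582) ≈ 153.56*I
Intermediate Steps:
k(c, q) = 1
sqrt(k(-58, 222) - 23583) = sqrt(1 - 23583) = sqrt(-23582) = I*sqrt(23582)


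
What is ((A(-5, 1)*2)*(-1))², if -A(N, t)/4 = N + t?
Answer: 1024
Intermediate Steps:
A(N, t) = -4*N - 4*t (A(N, t) = -4*(N + t) = -4*N - 4*t)
((A(-5, 1)*2)*(-1))² = (((-4*(-5) - 4*1)*2)*(-1))² = (((20 - 4)*2)*(-1))² = ((16*2)*(-1))² = (32*(-1))² = (-32)² = 1024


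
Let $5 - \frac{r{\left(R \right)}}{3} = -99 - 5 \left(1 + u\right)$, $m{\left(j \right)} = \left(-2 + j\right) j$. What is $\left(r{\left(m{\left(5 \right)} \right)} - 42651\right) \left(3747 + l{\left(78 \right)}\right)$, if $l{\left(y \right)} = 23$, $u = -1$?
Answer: $-159618030$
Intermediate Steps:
$m{\left(j \right)} = j \left(-2 + j\right)$
$r{\left(R \right)} = 312$ ($r{\left(R \right)} = 15 - 3 \left(-99 - 5 \left(1 - 1\right)\right) = 15 - 3 \left(-99 - 0\right) = 15 - 3 \left(-99 + 0\right) = 15 - -297 = 15 + 297 = 312$)
$\left(r{\left(m{\left(5 \right)} \right)} - 42651\right) \left(3747 + l{\left(78 \right)}\right) = \left(312 - 42651\right) \left(3747 + 23\right) = \left(-42339\right) 3770 = -159618030$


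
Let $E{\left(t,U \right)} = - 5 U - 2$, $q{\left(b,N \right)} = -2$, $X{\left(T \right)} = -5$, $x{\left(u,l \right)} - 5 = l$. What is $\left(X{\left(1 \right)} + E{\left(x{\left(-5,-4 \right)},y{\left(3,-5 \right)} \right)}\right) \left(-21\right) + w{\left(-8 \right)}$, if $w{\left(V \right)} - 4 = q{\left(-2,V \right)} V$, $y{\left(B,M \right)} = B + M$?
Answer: $-43$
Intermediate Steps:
$x{\left(u,l \right)} = 5 + l$
$w{\left(V \right)} = 4 - 2 V$
$E{\left(t,U \right)} = -2 - 5 U$
$\left(X{\left(1 \right)} + E{\left(x{\left(-5,-4 \right)},y{\left(3,-5 \right)} \right)}\right) \left(-21\right) + w{\left(-8 \right)} = \left(-5 - \left(2 + 5 \left(3 - 5\right)\right)\right) \left(-21\right) + \left(4 - -16\right) = \left(-5 - -8\right) \left(-21\right) + \left(4 + 16\right) = \left(-5 + \left(-2 + 10\right)\right) \left(-21\right) + 20 = \left(-5 + 8\right) \left(-21\right) + 20 = 3 \left(-21\right) + 20 = -63 + 20 = -43$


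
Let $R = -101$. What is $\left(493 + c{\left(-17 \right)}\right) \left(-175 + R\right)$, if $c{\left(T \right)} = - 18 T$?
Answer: $-220524$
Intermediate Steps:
$\left(493 + c{\left(-17 \right)}\right) \left(-175 + R\right) = \left(493 - -306\right) \left(-175 - 101\right) = \left(493 + 306\right) \left(-276\right) = 799 \left(-276\right) = -220524$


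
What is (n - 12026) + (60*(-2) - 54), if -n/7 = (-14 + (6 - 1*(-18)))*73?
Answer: -17310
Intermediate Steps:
n = -5110 (n = -7*(-14 + (6 - 1*(-18)))*73 = -7*(-14 + (6 + 18))*73 = -7*(-14 + 24)*73 = -70*73 = -7*730 = -5110)
(n - 12026) + (60*(-2) - 54) = (-5110 - 12026) + (60*(-2) - 54) = -17136 + (-120 - 54) = -17136 - 174 = -17310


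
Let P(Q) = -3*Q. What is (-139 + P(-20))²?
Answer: 6241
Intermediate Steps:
(-139 + P(-20))² = (-139 - 3*(-20))² = (-139 + 60)² = (-79)² = 6241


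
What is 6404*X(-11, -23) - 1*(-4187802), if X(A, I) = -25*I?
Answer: 7870102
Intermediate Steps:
6404*X(-11, -23) - 1*(-4187802) = 6404*(-25*(-23)) - 1*(-4187802) = 6404*575 + 4187802 = 3682300 + 4187802 = 7870102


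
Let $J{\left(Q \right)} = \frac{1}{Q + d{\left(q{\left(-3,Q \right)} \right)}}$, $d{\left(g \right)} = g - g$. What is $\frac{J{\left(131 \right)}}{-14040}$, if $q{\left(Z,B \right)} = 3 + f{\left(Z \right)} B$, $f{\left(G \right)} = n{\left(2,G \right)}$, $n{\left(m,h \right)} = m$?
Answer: $- \frac{1}{1839240} \approx -5.437 \cdot 10^{-7}$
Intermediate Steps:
$f{\left(G \right)} = 2$
$q{\left(Z,B \right)} = 3 + 2 B$
$d{\left(g \right)} = 0$
$J{\left(Q \right)} = \frac{1}{Q}$ ($J{\left(Q \right)} = \frac{1}{Q + 0} = \frac{1}{Q}$)
$\frac{J{\left(131 \right)}}{-14040} = \frac{1}{131 \left(-14040\right)} = \frac{1}{131} \left(- \frac{1}{14040}\right) = - \frac{1}{1839240}$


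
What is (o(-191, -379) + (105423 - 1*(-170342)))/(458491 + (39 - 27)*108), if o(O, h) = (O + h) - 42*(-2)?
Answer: 275279/459787 ≈ 0.59871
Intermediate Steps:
o(O, h) = 84 + O + h (o(O, h) = (O + h) + 84 = 84 + O + h)
(o(-191, -379) + (105423 - 1*(-170342)))/(458491 + (39 - 27)*108) = ((84 - 191 - 379) + (105423 - 1*(-170342)))/(458491 + (39 - 27)*108) = (-486 + (105423 + 170342))/(458491 + 12*108) = (-486 + 275765)/(458491 + 1296) = 275279/459787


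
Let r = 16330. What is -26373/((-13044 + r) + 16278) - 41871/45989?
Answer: -2032032141/899728796 ≈ -2.2585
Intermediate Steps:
-26373/((-13044 + r) + 16278) - 41871/45989 = -26373/((-13044 + 16330) + 16278) - 41871/45989 = -26373/(3286 + 16278) - 41871*1/45989 = -26373/19564 - 41871/45989 = -2032032141/899728796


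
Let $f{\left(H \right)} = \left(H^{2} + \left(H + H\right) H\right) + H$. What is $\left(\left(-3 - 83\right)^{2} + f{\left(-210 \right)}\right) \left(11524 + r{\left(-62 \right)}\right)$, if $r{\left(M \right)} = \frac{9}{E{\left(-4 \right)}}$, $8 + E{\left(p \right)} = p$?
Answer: $\frac{3214664099}{2} \approx 1.6073 \cdot 10^{9}$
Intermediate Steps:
$E{\left(p \right)} = -8 + p$
$f{\left(H \right)} = H + 3 H^{2}$ ($f{\left(H \right)} = \left(H^{2} + 2 H H\right) + H = \left(H^{2} + 2 H^{2}\right) + H = 3 H^{2} + H = H + 3 H^{2}$)
$r{\left(M \right)} = - \frac{3}{4}$ ($r{\left(M \right)} = \frac{9}{-8 - 4} = \frac{9}{-12} = 9 \left(- \frac{1}{12}\right) = - \frac{3}{4}$)
$\left(\left(-3 - 83\right)^{2} + f{\left(-210 \right)}\right) \left(11524 + r{\left(-62 \right)}\right) = \left(\left(-3 - 83\right)^{2} - 210 \left(1 + 3 \left(-210\right)\right)\right) \left(11524 - \frac{3}{4}\right) = \left(\left(-86\right)^{2} - 210 \left(1 - 630\right)\right) \frac{46093}{4} = \left(7396 - -132090\right) \frac{46093}{4} = \left(7396 + 132090\right) \frac{46093}{4} = 139486 \cdot \frac{46093}{4} = \frac{3214664099}{2}$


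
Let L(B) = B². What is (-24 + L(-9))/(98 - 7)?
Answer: 57/91 ≈ 0.62637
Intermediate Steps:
(-24 + L(-9))/(98 - 7) = (-24 + (-9)²)/(98 - 7) = (-24 + 81)/91 = 57*(1/91) = 57/91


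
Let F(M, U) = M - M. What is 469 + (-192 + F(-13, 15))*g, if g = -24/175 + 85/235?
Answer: 3502901/8225 ≈ 425.88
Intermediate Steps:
F(M, U) = 0
g = 1847/8225 (g = -24*1/175 + 85*(1/235) = -24/175 + 17/47 = 1847/8225 ≈ 0.22456)
469 + (-192 + F(-13, 15))*g = 469 + (-192 + 0)*(1847/8225) = 469 - 192*1847/8225 = 469 - 354624/8225 = 3502901/8225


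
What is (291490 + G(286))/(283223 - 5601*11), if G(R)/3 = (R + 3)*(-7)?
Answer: 285421/221612 ≈ 1.2879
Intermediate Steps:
G(R) = -63 - 21*R (G(R) = 3*((R + 3)*(-7)) = 3*((3 + R)*(-7)) = 3*(-21 - 7*R) = -63 - 21*R)
(291490 + G(286))/(283223 - 5601*11) = (291490 + (-63 - 21*286))/(283223 - 5601*11) = (291490 + (-63 - 6006))/(283223 - 61611) = (291490 - 6069)/221612 = 285421*(1/221612) = 285421/221612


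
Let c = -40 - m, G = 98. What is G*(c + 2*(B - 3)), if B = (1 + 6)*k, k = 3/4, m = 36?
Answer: -7007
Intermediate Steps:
k = ¾ (k = 3*(¼) = ¾ ≈ 0.75000)
B = 21/4 (B = (1 + 6)*(¾) = 7*(¾) = 21/4 ≈ 5.2500)
c = -76 (c = -40 - 1*36 = -40 - 36 = -76)
G*(c + 2*(B - 3)) = 98*(-76 + 2*(21/4 - 3)) = 98*(-76 + 2*(9/4)) = 98*(-76 + 9/2) = 98*(-143/2) = -7007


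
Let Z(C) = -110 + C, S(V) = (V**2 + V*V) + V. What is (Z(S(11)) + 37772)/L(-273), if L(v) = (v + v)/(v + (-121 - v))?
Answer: 4587715/546 ≈ 8402.4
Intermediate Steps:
S(V) = V + 2*V**2 (S(V) = (V**2 + V**2) + V = 2*V**2 + V = V + 2*V**2)
L(v) = -2*v/121 (L(v) = (2*v)/(-121) = (2*v)*(-1/121) = -2*v/121)
(Z(S(11)) + 37772)/L(-273) = ((-110 + 11*(1 + 2*11)) + 37772)/((-2/121*(-273))) = ((-110 + 11*(1 + 22)) + 37772)/(546/121) = ((-110 + 11*23) + 37772)*(121/546) = ((-110 + 253) + 37772)*(121/546) = (143 + 37772)*(121/546) = 37915*(121/546) = 4587715/546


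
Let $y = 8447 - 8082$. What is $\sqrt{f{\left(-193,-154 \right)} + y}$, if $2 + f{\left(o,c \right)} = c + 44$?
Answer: $\sqrt{253} \approx 15.906$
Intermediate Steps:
$f{\left(o,c \right)} = 42 + c$ ($f{\left(o,c \right)} = -2 + \left(c + 44\right) = -2 + \left(44 + c\right) = 42 + c$)
$y = 365$
$\sqrt{f{\left(-193,-154 \right)} + y} = \sqrt{\left(42 - 154\right) + 365} = \sqrt{-112 + 365} = \sqrt{253}$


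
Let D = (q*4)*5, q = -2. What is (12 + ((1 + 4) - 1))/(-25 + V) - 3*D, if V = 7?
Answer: 1072/9 ≈ 119.11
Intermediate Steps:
D = -40 (D = -2*4*5 = -8*5 = -40)
(12 + ((1 + 4) - 1))/(-25 + V) - 3*D = (12 + ((1 + 4) - 1))/(-25 + 7) - 3*(-40) = (12 + (5 - 1))/(-18) + 120 = (12 + 4)*(-1/18) + 120 = 16*(-1/18) + 120 = -8/9 + 120 = 1072/9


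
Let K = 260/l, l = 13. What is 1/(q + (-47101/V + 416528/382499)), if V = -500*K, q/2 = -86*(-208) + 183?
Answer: 3824990000/138264969945399 ≈ 2.7664e-5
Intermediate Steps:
K = 20 (K = 260/13 = 260*(1/13) = 20)
q = 36142 (q = 2*(-86*(-208) + 183) = 2*(17888 + 183) = 2*18071 = 36142)
V = -10000 (V = -500*20 = -10000)
1/(q + (-47101/V + 416528/382499)) = 1/(36142 + (-47101/(-10000) + 416528/382499)) = 1/(36142 + (-47101*(-1/10000) + 416528*(1/382499))) = 1/(36142 + (47101/10000 + 416528/382499)) = 1/(36142 + 22181365399/3824990000) = 1/(138264969945399/3824990000) = 3824990000/138264969945399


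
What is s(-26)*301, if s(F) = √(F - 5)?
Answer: 301*I*√31 ≈ 1675.9*I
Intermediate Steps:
s(F) = √(-5 + F)
s(-26)*301 = √(-5 - 26)*301 = √(-31)*301 = (I*√31)*301 = 301*I*√31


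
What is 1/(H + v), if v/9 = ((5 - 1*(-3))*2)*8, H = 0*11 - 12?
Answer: 1/1140 ≈ 0.00087719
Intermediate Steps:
H = -12 (H = 0 - 12 = -12)
v = 1152 (v = 9*(((5 - 1*(-3))*2)*8) = 9*(((5 + 3)*2)*8) = 9*((8*2)*8) = 9*(16*8) = 9*128 = 1152)
1/(H + v) = 1/(-12 + 1152) = 1/1140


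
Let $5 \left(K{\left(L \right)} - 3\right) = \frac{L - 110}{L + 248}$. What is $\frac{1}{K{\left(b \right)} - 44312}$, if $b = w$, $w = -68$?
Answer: $- \frac{450}{19939139} \approx -2.2569 \cdot 10^{-5}$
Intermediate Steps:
$b = -68$
$K{\left(L \right)} = 3 + \frac{-110 + L}{5 \left(248 + L\right)}$ ($K{\left(L \right)} = 3 + \frac{\left(L - 110\right) \frac{1}{L + 248}}{5} = 3 + \frac{\left(-110 + L\right) \frac{1}{248 + L}}{5} = 3 + \frac{\frac{1}{248 + L} \left(-110 + L\right)}{5} = 3 + \frac{-110 + L}{5 \left(248 + L\right)}$)
$\frac{1}{K{\left(b \right)} - 44312} = \frac{1}{\frac{2 \left(1805 + 8 \left(-68\right)\right)}{5 \left(248 - 68\right)} - 44312} = \frac{1}{\frac{2 \left(1805 - 544\right)}{5 \cdot 180} - 44312} = \frac{1}{\frac{2}{5} \cdot \frac{1}{180} \cdot 1261 - 44312} = \frac{1}{\frac{1261}{450} - 44312} = \frac{1}{- \frac{19939139}{450}} = - \frac{450}{19939139}$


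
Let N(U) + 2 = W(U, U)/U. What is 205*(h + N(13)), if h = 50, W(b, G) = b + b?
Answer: 10250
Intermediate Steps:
W(b, G) = 2*b
N(U) = 0 (N(U) = -2 + (2*U)/U = -2 + 2 = 0)
205*(h + N(13)) = 205*(50 + 0) = 205*50 = 10250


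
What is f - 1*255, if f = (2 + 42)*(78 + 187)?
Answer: 11405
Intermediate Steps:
f = 11660 (f = 44*265 = 11660)
f - 1*255 = 11660 - 1*255 = 11660 - 255 = 11405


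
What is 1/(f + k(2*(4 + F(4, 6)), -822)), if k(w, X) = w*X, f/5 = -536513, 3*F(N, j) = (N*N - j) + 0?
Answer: -1/2694621 ≈ -3.7111e-7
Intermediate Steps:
F(N, j) = -j/3 + N²/3 (F(N, j) = ((N*N - j) + 0)/3 = ((N² - j) + 0)/3 = (N² - j)/3 = -j/3 + N²/3)
f = -2682565 (f = 5*(-536513) = -2682565)
k(w, X) = X*w
1/(f + k(2*(4 + F(4, 6)), -822)) = 1/(-2682565 - 1644*(4 + (-⅓*6 + (⅓)*4²))) = 1/(-2682565 - 1644*(4 + (-2 + (⅓)*16))) = 1/(-2682565 - 1644*(4 + (-2 + 16/3))) = 1/(-2682565 - 1644*(4 + 10/3)) = 1/(-2682565 - 1644*22/3) = 1/(-2682565 - 822*44/3) = 1/(-2682565 - 12056) = 1/(-2694621) = -1/2694621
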